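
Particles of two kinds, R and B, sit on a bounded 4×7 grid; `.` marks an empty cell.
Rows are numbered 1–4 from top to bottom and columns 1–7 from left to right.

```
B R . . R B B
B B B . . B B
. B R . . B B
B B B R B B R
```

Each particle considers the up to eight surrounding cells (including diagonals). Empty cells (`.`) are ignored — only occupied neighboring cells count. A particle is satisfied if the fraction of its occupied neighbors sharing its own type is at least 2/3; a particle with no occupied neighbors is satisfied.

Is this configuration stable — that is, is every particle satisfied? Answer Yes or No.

No

Row 1: (1,1)B 2/3 ✓ · (1,2)R 0/4 ✗ · (1,5)R 0/2 ✗ · (1,6)B 3/4 ✓ · (1,7)B 3/3 ✓
Row 2: (2,1)B 3/4 ✓ · (2,2)B 4/6 ✓ · (2,3)B 2/4 ✗ · (2,6)B 5/6 ✓ · (2,7)B 5/5 ✓
Row 3: (3,2)B 6/7 ✓ · (3,3)R 1/6 ✗ · (3,6)B 5/6 ✓ · (3,7)B 4/5 ✓
Row 4: (4,1)B 2/2 ✓ · (4,2)B 3/4 ✓ · (4,3)B 2/4 ✗ · (4,4)R 1/3 ✗ · (4,5)B 2/3 ✓ · (4,6)B 3/4 ✓ · (4,7)R 0/3 ✗
For instance (1,2) has only 0/4 same-type neighbors, below 2/3.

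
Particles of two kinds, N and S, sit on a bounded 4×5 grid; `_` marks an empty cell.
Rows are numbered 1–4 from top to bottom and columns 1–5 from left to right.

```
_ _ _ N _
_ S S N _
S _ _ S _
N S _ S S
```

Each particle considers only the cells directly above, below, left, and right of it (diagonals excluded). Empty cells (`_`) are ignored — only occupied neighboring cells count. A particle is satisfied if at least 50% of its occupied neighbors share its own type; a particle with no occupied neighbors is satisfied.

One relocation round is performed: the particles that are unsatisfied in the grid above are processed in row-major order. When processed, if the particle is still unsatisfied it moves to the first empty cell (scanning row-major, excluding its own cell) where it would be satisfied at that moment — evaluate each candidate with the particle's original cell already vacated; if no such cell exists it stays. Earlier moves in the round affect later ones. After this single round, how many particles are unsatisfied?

1

Initially unsatisfied (in order): (2,4), (3,1), (4,1), (4,2).
  (2,4) → (1,1).
  (3,1) → (1,2).
  (4,1) → (1,5).
  (4,2): now satisfied by earlier moves; stays.
Resulting grid:
N S _ N N
_ S S _ _
_ _ _ S _
_ S _ S S
Unsatisfied now: (1,1).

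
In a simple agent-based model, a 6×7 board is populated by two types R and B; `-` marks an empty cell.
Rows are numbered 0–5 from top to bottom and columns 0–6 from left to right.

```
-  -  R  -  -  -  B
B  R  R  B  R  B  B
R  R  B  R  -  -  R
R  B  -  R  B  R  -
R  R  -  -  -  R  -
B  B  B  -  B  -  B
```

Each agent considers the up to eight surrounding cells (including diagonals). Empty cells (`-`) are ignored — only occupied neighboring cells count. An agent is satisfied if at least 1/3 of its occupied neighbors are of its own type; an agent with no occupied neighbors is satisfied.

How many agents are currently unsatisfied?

8

Row 0: (0,2)R 2/3 ✓ · (0,6)B 2/2 ✓
Row 1: (1,0)B 0/3 ✗ · (1,1)R 4/6 ✓ · (1,2)R 4/6 ✓ · (1,3)B 1/5 ✗ · (1,4)R 1/3 ✓ · (1,5)B 2/4 ✓ · (1,6)B 2/3 ✓
Row 2: (2,0)R 3/5 ✓ · (2,1)R 4/7 ✓ · (2,2)B 2/7 ✗ · (2,3)R 3/6 ✓ · (2,6)R 1/3 ✓
Row 3: (3,0)R 4/5 ✓ · (3,1)B 1/6 ✗ · (3,3)R 1/3 ✓ · (3,4)B 0/4 ✗ · (3,5)R 2/3 ✓
Row 4: (4,0)R 2/5 ✓ · (4,1)R 2/6 ✓ · (4,5)R 1/4 ✗
Row 5: (5,0)B 1/3 ✓ · (5,1)B 2/4 ✓ · (5,2)B 1/2 ✓ · (5,4)B 0/1 ✗ · (5,6)B 0/1 ✗
Unsatisfied: (1,0), (1,3), (2,2), (3,1), (3,4), (4,5), (5,4), (5,6) — 8 in total.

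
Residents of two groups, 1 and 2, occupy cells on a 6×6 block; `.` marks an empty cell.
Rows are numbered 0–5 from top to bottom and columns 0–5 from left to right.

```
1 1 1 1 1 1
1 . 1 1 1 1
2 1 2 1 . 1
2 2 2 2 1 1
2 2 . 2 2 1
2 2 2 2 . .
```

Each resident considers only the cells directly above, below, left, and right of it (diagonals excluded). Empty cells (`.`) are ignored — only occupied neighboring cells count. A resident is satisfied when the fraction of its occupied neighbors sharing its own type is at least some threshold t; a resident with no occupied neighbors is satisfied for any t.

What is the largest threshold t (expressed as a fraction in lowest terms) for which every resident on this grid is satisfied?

0/1

(0,0)1 2/2
(0,1)1 2/2
(0,2)1 3/3
(0,3)1 3/3
(0,4)1 3/3
(0,5)1 2/2
(1,0)1 1/2
(1,2)1 2/3
(1,3)1 4/4
(1,4)1 3/3
(1,5)1 3/3
(2,0)2 1/3
(2,1)1 0/3
(2,2)2 1/4
(2,3)1 1/3
(2,5)1 2/2
(3,0)2 3/3
(3,1)2 3/4
(3,2)2 3/3
(3,3)2 2/4
(3,4)1 1/3
(3,5)1 3/3
(4,0)2 3/3
(4,1)2 3/3
(4,3)2 3/3
(4,4)2 1/3
(4,5)1 1/2
(5,0)2 2/2
(5,1)2 3/3
(5,2)2 2/2
(5,3)2 2/2
The smallest same-type fraction is 0/3 at (2,1), which reduces to 0/1. Any threshold above that leaves this resident unsatisfied.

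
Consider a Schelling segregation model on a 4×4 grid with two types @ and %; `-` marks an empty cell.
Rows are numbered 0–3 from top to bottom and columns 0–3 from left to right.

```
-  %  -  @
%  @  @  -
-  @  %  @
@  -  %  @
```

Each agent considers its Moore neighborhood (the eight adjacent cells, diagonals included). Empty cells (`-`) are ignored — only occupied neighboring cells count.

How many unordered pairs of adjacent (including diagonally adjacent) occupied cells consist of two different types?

12

Scan each occupied cell's neighbors to the right and below (and the two forward diagonals) so each pair is counted once.
Row 0: %(0,1)–@(1,1)≠ %(0,1)–@(1,2)≠ %(0,1)–%(1,0)= @(0,3)–@(1,2)=  → 2/4 unlike.
Row 1: %(1,0)–@(1,1)≠ %(1,0)–@(2,1)≠ @(1,1)–@(1,2)= @(1,1)–@(2,1)= @(1,1)–%(2,2)≠ @(1,2)–%(2,2)≠ @(1,2)–@(2,3)= @(1,2)–@(2,1)=  → 4/8 unlike.
Row 2: @(2,1)–%(2,2)≠ @(2,1)–%(3,2)≠ @(2,1)–@(3,0)= %(2,2)–@(2,3)≠ %(2,2)–%(3,2)= %(2,2)–@(3,3)≠ @(2,3)–@(3,3)= @(2,3)–%(3,2)≠  → 5/8 unlike.
Row 3: %(3,2)–@(3,3)≠  → 1/1 unlike.
Total adjacent occupied pairs: 21; unlike-type pairs: 12.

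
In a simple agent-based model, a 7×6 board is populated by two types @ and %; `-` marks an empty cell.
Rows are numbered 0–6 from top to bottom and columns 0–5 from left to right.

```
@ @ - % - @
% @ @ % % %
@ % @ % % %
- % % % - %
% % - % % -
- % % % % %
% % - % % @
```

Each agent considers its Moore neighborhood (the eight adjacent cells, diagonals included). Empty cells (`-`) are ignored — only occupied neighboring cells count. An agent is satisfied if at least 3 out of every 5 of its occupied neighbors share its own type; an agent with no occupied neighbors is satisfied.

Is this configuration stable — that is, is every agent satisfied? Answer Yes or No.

(0,0)@ 2/3 ✓
(0,1)@ 3/4 ✓
(0,3)% 2/3 ✓
(0,5)@ 0/2 ✗
(1,0)% 1/5 ✗
(1,1)@ 5/7 ✓
(1,2)@ 3/7 ✗
(1,3)% 4/6 ✓
(1,4)% 6/7 ✓
(1,5)% 3/4 ✓
(2,0)@ 1/4 ✗
(2,1)% 3/7 ✗
(2,2)@ 2/8 ✗
(2,3)% 5/7 ✓
(2,4)% 7/7 ✓
(2,5)% 4/4 ✓
(3,1)% 4/6 ✓
(3,2)% 6/7 ✓
(3,3)% 5/6 ✓
(3,5)% 3/3 ✓
(4,0)% 3/3 ✓
(4,1)% 5/5 ✓
(4,3)% 6/6 ✓
(4,4)% 6/6 ✓
(5,1)% 5/5 ✓
(5,2)% 6/6 ✓
(5,3)% 6/6 ✓
(5,4)% 6/7 ✓
(5,5)% 3/4 ✓
(6,0)% 2/2 ✓
(6,1)% 3/3 ✓
(6,3)% 4/4 ✓
(6,4)% 4/5 ✓
(6,5)@ 0/3 ✗
For instance (0,5) has only 0/2 same-type neighbors, below 3/5.

No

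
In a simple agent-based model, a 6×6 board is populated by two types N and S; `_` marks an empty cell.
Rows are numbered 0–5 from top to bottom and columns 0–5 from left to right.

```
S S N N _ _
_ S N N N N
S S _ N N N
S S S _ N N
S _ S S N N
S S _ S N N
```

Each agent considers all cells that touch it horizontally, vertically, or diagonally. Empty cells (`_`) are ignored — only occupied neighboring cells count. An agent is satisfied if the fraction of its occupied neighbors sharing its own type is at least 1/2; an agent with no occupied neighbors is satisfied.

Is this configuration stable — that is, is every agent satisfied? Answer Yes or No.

Yes

Row 0: (0,0)S 2/2 ok · (0,1)S 2/4 ok · (0,2)N 3/5 ok · (0,3)N 4/4 ok
Row 1: (1,1)S 4/6 ok · (1,2)N 4/7 ok · (1,3)N 6/6 ok · (1,4)N 6/6 ok · (1,5)N 3/3 ok
Row 2: (2,0)S 4/4 ok · (2,1)S 5/6 ok · (2,3)N 5/6 ok · (2,4)N 7/7 ok · (2,5)N 5/5 ok
Row 3: (3,0)S 4/4 ok · (3,1)S 6/6 ok · (3,2)S 4/5 ok · (3,4)N 6/7 ok · (3,5)N 5/5 ok
Row 4: (4,0)S 4/4 ok · (4,2)S 5/5 ok · (4,3)S 3/6 ok · (4,4)N 5/7 ok · (4,5)N 5/5 ok
Row 5: (5,0)S 2/2 ok · (5,1)S 3/3 ok · (5,3)S 2/4 ok · (5,4)N 3/5 ok · (5,5)N 3/3 ok
All meet the threshold, so the configuration is stable.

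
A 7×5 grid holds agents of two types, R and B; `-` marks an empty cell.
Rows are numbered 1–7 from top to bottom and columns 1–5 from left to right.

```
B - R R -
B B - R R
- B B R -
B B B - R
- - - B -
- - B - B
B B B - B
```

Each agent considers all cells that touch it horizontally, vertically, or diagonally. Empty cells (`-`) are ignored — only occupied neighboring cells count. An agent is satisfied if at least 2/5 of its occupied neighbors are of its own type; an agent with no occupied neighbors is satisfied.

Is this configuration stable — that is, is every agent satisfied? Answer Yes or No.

Yes

(1,1)B 2/2 ok
(1,3)R 2/3 ok
(1,4)R 3/3 ok
(2,1)B 3/3 ok
(2,2)B 4/5 ok
(2,4)R 4/5 ok
(2,5)R 3/3 ok
(3,2)B 6/6 ok
(3,3)B 4/6 ok
(3,4)R 3/5 ok
(4,1)B 2/2 ok
(4,2)B 4/4 ok
(4,3)B 4/5 ok
(4,5)R 1/2 ok
(5,4)B 3/4 ok
(6,3)B 3/3 ok
(6,5)B 2/2 ok
(7,1)B 1/1 ok
(7,2)B 3/3 ok
(7,3)B 2/2 ok
(7,5)B 1/1 ok
All meet the threshold, so the configuration is stable.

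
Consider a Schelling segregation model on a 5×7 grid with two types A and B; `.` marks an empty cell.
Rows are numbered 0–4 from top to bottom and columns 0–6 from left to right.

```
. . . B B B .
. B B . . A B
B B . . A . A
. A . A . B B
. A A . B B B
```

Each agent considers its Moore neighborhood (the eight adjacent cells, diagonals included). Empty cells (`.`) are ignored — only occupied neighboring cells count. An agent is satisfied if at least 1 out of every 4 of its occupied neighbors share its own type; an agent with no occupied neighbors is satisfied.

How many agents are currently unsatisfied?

0

(0,3)B 2/2 ✓
(0,4)B 2/3 ✓
(0,5)B 2/3 ✓
(1,1)B 3/3 ✓
(1,2)B 3/3 ✓
(1,5)A 2/5 ✓
(1,6)B 1/3 ✓
(2,0)B 2/3 ✓
(2,1)B 3/4 ✓
(2,4)A 2/3 ✓
(2,6)A 1/4 ✓
(3,1)A 2/4 ✓
(3,3)A 2/3 ✓
(3,5)B 4/6 ✓
(3,6)B 3/4 ✓
(4,1)A 2/2 ✓
(4,2)A 3/3 ✓
(4,4)B 2/3 ✓
(4,5)B 4/4 ✓
(4,6)B 3/3 ✓
Every one meets the threshold.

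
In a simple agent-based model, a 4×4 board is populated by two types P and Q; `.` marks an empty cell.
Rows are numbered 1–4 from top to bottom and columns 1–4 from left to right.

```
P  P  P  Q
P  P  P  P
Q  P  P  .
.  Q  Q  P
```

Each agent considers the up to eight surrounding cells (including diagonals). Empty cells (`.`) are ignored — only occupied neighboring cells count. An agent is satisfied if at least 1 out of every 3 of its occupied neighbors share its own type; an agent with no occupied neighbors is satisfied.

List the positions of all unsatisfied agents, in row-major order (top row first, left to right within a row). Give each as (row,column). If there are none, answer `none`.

(1,1)P 3/3 ✓
(1,2)P 5/5 ✓
(1,3)P 4/5 ✓
(1,4)Q 0/3 ✗
(2,1)P 4/5 ✓
(2,2)P 7/8 ✓
(2,3)P 6/7 ✓
(2,4)P 3/4 ✓
(3,1)Q 1/4 ✗
(3,2)P 4/7 ✓
(3,3)P 5/7 ✓
(4,2)Q 2/4 ✓
(4,3)Q 1/4 ✗
(4,4)P 1/2 ✓

(1,4), (3,1), (4,3)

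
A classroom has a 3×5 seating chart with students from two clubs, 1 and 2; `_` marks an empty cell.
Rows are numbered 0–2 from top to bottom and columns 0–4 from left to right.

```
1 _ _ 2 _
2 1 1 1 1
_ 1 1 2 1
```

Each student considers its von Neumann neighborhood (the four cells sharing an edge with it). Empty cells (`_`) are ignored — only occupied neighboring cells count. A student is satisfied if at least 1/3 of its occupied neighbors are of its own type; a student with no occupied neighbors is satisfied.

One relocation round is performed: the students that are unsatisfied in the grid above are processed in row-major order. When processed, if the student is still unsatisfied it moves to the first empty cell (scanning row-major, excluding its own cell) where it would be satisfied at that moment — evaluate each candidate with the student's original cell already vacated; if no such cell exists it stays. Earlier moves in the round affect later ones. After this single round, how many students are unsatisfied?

0

Initially unsatisfied (in order): (0,0), (0,3), (1,0), (2,3).
  (0,0) → (0,1).
  (0,3) → (0,0).
  (1,0): now satisfied by earlier moves; stays.
  (2,3) → (2,0).
Resulting grid:
2 1 _ _ _
2 1 1 1 1
2 1 1 _ 1
All satisfied now.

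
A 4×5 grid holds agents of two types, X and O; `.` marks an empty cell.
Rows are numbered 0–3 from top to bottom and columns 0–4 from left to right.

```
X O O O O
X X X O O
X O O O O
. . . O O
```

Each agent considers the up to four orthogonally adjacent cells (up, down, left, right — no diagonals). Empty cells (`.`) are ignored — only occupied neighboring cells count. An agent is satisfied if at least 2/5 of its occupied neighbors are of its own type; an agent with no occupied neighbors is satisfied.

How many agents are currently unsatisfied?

3

(0,0)X 1/2 satisfied
(0,1)O 1/3 not
(0,2)O 2/3 satisfied
(0,3)O 3/3 satisfied
(0,4)O 2/2 satisfied
(1,0)X 3/3 satisfied
(1,1)X 2/4 satisfied
(1,2)X 1/4 not
(1,3)O 3/4 satisfied
(1,4)O 3/3 satisfied
(2,0)X 1/2 satisfied
(2,1)O 1/3 not
(2,2)O 2/3 satisfied
(2,3)O 4/4 satisfied
(2,4)O 3/3 satisfied
(3,3)O 2/2 satisfied
(3,4)O 2/2 satisfied
Unsatisfied: (0,1), (1,2), (2,1) — 3 in total.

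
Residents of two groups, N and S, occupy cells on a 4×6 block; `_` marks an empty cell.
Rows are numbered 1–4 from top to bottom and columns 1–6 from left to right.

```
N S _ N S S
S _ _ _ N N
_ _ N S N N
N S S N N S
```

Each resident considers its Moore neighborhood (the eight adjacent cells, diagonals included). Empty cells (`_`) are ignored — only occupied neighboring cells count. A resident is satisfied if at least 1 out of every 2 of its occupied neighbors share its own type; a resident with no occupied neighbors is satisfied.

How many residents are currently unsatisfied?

Row 1: (1,1)N 0/2 not · (1,2)S 1/2 satisfied · (1,4)N 1/2 satisfied · (1,5)S 1/4 not · (1,6)S 1/3 not
Row 2: (2,1)S 1/2 satisfied · (2,5)N 4/7 satisfied · (2,6)N 3/5 satisfied
Row 3: (3,3)N 1/4 not · (3,4)S 1/6 not · (3,5)N 5/7 satisfied · (3,6)N 4/5 satisfied
Row 4: (4,1)N 0/1 not · (4,2)S 1/3 not · (4,3)S 2/4 satisfied · (4,4)N 3/5 satisfied · (4,5)N 3/5 satisfied · (4,6)S 0/3 not
Unsatisfied: (1,1), (1,5), (1,6), (3,3), (3,4), (4,1), (4,2), (4,6) — 8 in total.

8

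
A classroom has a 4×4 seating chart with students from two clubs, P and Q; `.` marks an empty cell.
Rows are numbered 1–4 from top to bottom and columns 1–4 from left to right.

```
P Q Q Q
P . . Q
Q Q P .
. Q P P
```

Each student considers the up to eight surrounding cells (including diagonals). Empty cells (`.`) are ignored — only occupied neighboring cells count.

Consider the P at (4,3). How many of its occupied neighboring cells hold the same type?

Occupied neighbors of (4,3): (3,2)=Q, (3,3)=P, (4,2)=Q, (4,4)=P.
Same type (P): 2 of 4.

2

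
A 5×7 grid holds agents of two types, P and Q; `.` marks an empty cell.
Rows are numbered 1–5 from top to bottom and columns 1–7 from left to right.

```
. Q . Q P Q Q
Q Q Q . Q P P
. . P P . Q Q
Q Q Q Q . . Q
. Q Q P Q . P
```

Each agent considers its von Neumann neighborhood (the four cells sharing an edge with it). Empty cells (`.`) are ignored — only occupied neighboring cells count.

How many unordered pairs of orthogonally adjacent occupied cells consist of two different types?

15

Scan each occupied cell's neighbors to the right and below so each pair is counted once.
Row 1: Q(1,2)–Q(2,2)= Q(1,4)–P(1,5)≠ P(1,5)–Q(1,6)≠ P(1,5)–Q(2,5)≠ Q(1,6)–Q(1,7)= Q(1,6)–P(2,6)≠ Q(1,7)–P(2,7)≠  → 5/7 unlike.
Row 2: Q(2,1)–Q(2,2)= Q(2,2)–Q(2,3)= Q(2,3)–P(3,3)≠ Q(2,5)–P(2,6)≠ P(2,6)–P(2,7)= P(2,6)–Q(3,6)≠ P(2,7)–Q(3,7)≠  → 4/7 unlike.
Row 3: P(3,3)–P(3,4)= P(3,3)–Q(4,3)≠ P(3,4)–Q(4,4)≠ Q(3,6)–Q(3,7)= Q(3,7)–Q(4,7)=  → 2/5 unlike.
Row 4: Q(4,1)–Q(4,2)= Q(4,2)–Q(4,3)= Q(4,2)–Q(5,2)= Q(4,3)–Q(4,4)= Q(4,3)–Q(5,3)= Q(4,4)–P(5,4)≠ Q(4,7)–P(5,7)≠  → 2/7 unlike.
Row 5: Q(5,2)–Q(5,3)= Q(5,3)–P(5,4)≠ P(5,4)–Q(5,5)≠  → 2/3 unlike.
Total adjacent occupied pairs: 29; unlike-type pairs: 15.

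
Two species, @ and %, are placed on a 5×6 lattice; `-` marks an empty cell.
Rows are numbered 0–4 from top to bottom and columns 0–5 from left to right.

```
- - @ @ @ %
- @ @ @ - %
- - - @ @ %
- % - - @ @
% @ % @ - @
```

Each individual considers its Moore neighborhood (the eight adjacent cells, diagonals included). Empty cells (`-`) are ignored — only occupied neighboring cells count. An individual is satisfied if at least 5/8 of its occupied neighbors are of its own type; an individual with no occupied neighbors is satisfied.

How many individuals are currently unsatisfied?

(0,2)@ 4/4 ok
(0,3)@ 4/4 ok
(0,4)@ 2/4 unhappy
(0,5)% 1/2 unhappy
(1,1)@ 2/2 ok
(1,2)@ 5/5 ok
(1,3)@ 6/6 ok
(1,5)% 2/4 unhappy
(2,3)@ 4/4 ok
(2,4)@ 4/6 ok
(2,5)% 1/4 unhappy
(3,1)% 2/3 ok
(3,4)@ 5/6 ok
(3,5)@ 3/4 ok
(4,0)% 1/2 unhappy
(4,1)@ 0/3 unhappy
(4,2)% 1/3 unhappy
(4,3)@ 1/2 unhappy
(4,5)@ 2/2 ok
Unsatisfied: (0,4), (0,5), (1,5), (2,5), (4,0), (4,1), (4,2), (4,3) — 8 in total.

8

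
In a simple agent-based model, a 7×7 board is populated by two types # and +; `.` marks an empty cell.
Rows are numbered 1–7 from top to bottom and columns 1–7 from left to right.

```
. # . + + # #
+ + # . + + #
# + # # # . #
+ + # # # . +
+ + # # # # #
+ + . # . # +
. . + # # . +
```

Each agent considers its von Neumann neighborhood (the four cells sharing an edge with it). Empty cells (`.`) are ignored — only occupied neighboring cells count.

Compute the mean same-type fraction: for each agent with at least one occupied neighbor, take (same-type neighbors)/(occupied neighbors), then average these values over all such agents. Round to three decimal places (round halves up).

Row 1: (1,2)# 0/1 · (1,4)+ 1/1 · (1,5)+ 2/3 · (1,6)# 1/3 · (1,7)# 2/2
Row 2: (2,1)+ 1/2 · (2,2)+ 2/4 · (2,3)# 1/2 · (2,5)+ 2/3 · (2,6)+ 1/3 · (2,7)# 2/3
Row 3: (3,1)# 0/3 · (3,2)+ 2/4 · (3,3)# 3/4 · (3,4)# 3/3 · (3,5)# 2/3 · (3,7)# 1/2
Row 4: (4,1)+ 2/3 · (4,2)+ 3/4 · (4,3)# 3/4 · (4,4)# 4/4 · (4,5)# 3/3 · (4,7)+ 0/2
Row 5: (5,1)+ 3/3 · (5,2)+ 3/4 · (5,3)# 2/3 · (5,4)# 4/4 · (5,5)# 3/3 · (5,6)# 3/3 · (5,7)# 1/3
Row 6: (6,1)+ 2/2 · (6,2)+ 2/2 · (6,4)# 2/2 · (6,6)# 1/2 · (6,7)+ 1/3
Row 7: (7,3)+ 0/1 · (7,4)# 2/3 · (7,5)# 1/1 · (7,7)+ 1/1
Sum over 39 agents: 0/1 + 1/1 + 2/3 + 1/3 + 2/2 + 1/2 + 2/4 + 1/2 + 2/3 + 1/3 + 2/3 + 0/3 + 2/4 + 3/4 + 3/3 + 2/3 + 1/2 + 2/3 + 3/4 + 3/4 + 4/4 + 3/3 + 0/2 + 3/3 + 3/4 + 2/3 + 4/4 + 3/3 + 3/3 + 1/3 + 2/2 + 2/2 + 2/2 + 1/2 + 1/3 + 0/1 + 2/3 + 1/1 + 1/1 = 26; mean = 26 ÷ 39 = 2/3 = 0.666666… → 0.667.

0.667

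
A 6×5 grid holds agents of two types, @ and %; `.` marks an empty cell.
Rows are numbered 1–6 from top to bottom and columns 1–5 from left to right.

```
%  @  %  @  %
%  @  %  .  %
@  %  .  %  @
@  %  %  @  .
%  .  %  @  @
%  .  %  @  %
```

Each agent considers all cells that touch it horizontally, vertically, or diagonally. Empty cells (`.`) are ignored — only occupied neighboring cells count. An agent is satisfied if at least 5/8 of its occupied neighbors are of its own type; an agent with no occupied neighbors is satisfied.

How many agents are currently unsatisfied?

20

(1,1)% 1/3 not
(1,2)@ 1/5 not
(1,3)% 1/4 not
(1,4)@ 0/4 not
(1,5)% 1/2 not
(2,1)% 2/5 not
(2,2)@ 2/7 not
(2,3)% 3/6 not
(2,5)% 2/4 not
(3,1)@ 2/5 not
(3,2)% 4/7 not
(3,4)% 3/5 not
(3,5)@ 1/3 not
(4,1)@ 1/4 not
(4,2)% 4/6 satisfied
(4,3)% 4/6 satisfied
(4,4)@ 3/6 not
(5,1)% 2/3 satisfied
(5,3)% 3/6 not
(5,4)@ 3/7 not
(5,5)@ 3/4 satisfied
(6,1)% 1/1 satisfied
(6,3)% 1/3 not
(6,4)@ 2/5 not
(6,5)% 0/3 not
Unsatisfied: (1,1), (1,2), (1,3), (1,4), (1,5), (2,1), (2,2), (2,3), (2,5), (3,1), (3,2), (3,4), (3,5), (4,1), (4,4), (5,3), (5,4), (6,3), (6,4), (6,5) — 20 in total.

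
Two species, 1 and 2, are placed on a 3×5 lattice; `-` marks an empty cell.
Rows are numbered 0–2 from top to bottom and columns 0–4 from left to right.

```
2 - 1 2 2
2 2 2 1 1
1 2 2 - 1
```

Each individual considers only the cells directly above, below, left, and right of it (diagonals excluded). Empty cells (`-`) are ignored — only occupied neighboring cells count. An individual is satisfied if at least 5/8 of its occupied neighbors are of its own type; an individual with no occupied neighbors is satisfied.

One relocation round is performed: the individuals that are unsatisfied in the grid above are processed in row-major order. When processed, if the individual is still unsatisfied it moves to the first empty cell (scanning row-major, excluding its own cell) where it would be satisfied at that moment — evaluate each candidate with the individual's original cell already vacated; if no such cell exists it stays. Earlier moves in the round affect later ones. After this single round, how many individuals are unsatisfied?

0

Initially unsatisfied (in order): (0,2), (0,3), (0,4), (1,2), (1,3), (2,0).
  (0,2) → (2,3).
  (0,3) → (0,1).
  (0,4) → (0,2).
  (1,2): now satisfied by earlier moves; stays.
  (1,3): now satisfied by earlier moves; stays.
  (2,0) → (0,4).
Resulting grid:
2 2 2 - 1
2 2 2 1 1
- 2 2 1 1
All satisfied now.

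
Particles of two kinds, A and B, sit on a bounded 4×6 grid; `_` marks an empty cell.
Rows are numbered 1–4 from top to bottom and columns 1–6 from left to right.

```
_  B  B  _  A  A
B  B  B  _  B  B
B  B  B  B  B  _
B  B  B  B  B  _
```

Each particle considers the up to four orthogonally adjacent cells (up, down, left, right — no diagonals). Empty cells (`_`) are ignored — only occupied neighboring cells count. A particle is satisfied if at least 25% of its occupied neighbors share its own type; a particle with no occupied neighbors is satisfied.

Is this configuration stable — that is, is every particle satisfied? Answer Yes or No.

Row 1: (1,2)B 2/2 satisfied · (1,3)B 2/2 satisfied · (1,5)A 1/2 satisfied · (1,6)A 1/2 satisfied
Row 2: (2,1)B 2/2 satisfied · (2,2)B 4/4 satisfied · (2,3)B 3/3 satisfied · (2,5)B 2/3 satisfied · (2,6)B 1/2 satisfied
Row 3: (3,1)B 3/3 satisfied · (3,2)B 4/4 satisfied · (3,3)B 4/4 satisfied · (3,4)B 3/3 satisfied · (3,5)B 3/3 satisfied
Row 4: (4,1)B 2/2 satisfied · (4,2)B 3/3 satisfied · (4,3)B 3/3 satisfied · (4,4)B 3/3 satisfied · (4,5)B 2/2 satisfied
All meet the threshold, so the configuration is stable.

Yes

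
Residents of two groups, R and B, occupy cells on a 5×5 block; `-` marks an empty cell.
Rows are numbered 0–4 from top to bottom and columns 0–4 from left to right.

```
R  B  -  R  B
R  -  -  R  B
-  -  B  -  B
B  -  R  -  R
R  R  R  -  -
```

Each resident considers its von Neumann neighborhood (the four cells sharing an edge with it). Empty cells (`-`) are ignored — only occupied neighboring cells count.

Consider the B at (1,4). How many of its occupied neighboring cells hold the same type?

Occupied neighbors of (1,4): (0,4)=B, (2,4)=B, (1,3)=R.
Same type (B): 2 of 3.

2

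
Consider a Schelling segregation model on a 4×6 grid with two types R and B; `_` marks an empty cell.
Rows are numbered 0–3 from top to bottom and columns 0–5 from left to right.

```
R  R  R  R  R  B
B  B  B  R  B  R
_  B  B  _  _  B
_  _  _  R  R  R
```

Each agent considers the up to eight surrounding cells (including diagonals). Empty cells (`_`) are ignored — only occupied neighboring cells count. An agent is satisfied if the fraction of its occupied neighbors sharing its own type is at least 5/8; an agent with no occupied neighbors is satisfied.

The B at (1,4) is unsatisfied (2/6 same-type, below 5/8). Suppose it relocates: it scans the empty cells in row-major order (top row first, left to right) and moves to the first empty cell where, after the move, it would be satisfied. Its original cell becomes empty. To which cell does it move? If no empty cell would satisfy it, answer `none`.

Vacating (1,4). Empty cells in order:
  (2,0): 3/3 same-type → satisfied — stop here.

(2,0)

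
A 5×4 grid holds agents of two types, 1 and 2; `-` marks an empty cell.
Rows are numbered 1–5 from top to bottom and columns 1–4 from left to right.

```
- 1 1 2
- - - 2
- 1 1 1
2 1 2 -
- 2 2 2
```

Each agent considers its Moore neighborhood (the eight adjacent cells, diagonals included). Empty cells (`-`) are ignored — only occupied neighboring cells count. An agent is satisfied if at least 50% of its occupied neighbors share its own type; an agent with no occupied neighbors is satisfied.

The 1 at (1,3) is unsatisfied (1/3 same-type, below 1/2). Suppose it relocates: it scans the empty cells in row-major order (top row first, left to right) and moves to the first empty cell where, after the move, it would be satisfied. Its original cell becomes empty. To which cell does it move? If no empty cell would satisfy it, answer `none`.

Vacating (1,3). Empty cells in order:
  (1,1): 1/1 same-type → satisfied — stop here.

(1,1)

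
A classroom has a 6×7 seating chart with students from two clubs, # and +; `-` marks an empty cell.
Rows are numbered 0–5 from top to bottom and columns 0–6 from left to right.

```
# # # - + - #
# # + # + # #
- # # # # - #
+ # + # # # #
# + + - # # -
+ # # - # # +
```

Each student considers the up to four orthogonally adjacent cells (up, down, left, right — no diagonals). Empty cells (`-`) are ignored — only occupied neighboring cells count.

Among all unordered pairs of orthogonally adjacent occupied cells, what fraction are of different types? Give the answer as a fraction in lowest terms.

19/49

Scan each occupied cell's neighbors to the right and below so each pair is counted once.
From row 0: 1 unlike of 7 pairs (running 1/7).
From row 1: 6 unlike of 11 pairs (running 7/18).
From row 2: 1 unlike of 8 pairs (running 8/26).
From row 3: 5 unlike of 11 pairs (running 13/37).
From row 4: 4 unlike of 8 pairs (running 17/45).
From row 5: 2 unlike of 4 pairs (running 19/49).
Total adjacent occupied pairs: 49; unlike-type pairs: 19.
19/49 is already in lowest terms.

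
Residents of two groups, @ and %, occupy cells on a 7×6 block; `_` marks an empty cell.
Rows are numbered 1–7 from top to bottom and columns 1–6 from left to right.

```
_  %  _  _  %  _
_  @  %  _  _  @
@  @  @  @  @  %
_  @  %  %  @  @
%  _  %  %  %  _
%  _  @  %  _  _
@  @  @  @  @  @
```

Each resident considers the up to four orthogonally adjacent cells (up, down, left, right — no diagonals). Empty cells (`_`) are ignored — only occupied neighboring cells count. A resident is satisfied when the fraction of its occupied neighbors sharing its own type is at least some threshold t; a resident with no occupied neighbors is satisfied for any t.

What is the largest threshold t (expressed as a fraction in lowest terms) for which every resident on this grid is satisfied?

0/1

(1,2)% 0/1
(1,5)% — no occupied neighbors
(2,2)@ 1/3
(2,3)% 0/2
(2,6)@ 0/1
(3,1)@ 1/1
(3,2)@ 4/4
(3,3)@ 2/4
(3,4)@ 2/3
(3,5)@ 2/3
(3,6)% 0/3
(4,2)@ 1/2
(4,3)% 2/4
(4,4)% 2/4
(4,5)@ 2/4
(4,6)@ 1/2
(5,1)% 1/1
(5,3)% 2/3
(5,4)% 4/4
(5,5)% 1/2
(6,1)% 1/2
(6,3)@ 1/3
(6,4)% 1/3
(7,1)@ 1/2
(7,2)@ 2/2
(7,3)@ 3/3
(7,4)@ 2/3
(7,5)@ 2/2
(7,6)@ 1/1
The smallest same-type fraction is 0/1 at (1,2), which reduces to 0/1. Any threshold above that leaves this resident unsatisfied.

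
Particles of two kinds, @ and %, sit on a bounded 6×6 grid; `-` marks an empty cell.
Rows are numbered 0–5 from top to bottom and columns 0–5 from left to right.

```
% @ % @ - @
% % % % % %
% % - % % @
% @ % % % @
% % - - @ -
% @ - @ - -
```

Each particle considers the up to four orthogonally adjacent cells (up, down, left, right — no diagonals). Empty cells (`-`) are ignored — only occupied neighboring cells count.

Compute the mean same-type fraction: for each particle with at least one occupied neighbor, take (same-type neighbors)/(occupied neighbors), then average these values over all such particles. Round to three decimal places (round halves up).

0.534

Row 0: (0,0)% 1/2 · (0,1)@ 0/3 · (0,2)% 1/3 · (0,3)@ 0/2 · (0,5)@ 0/1
Row 1: (1,0)% 3/3 · (1,1)% 3/4 · (1,2)% 3/3 · (1,3)% 3/4 · (1,4)% 3/3 · (1,5)% 1/3
Row 2: (2,0)% 3/3 · (2,1)% 2/3 · (2,3)% 3/3 · (2,4)% 3/4 · (2,5)@ 1/3
Row 3: (3,0)% 2/3 · (3,1)@ 0/4 · (3,2)% 1/2 · (3,3)% 3/3 · (3,4)% 2/4 · (3,5)@ 1/2
Row 4: (4,0)% 3/3 · (4,1)% 1/3 · (4,4)@ 0/1
Row 5: (5,0)% 1/2 · (5,1)@ 0/2 · (5,3)@ — no occupied neighbors
Sum over 27 particles: 1/2 + 0/3 + 1/3 + 0/2 + 0/1 + 3/3 + 3/4 + 3/3 + 3/4 + 3/3 + 1/3 + 3/3 + 2/3 + 3/3 + 3/4 + 1/3 + 2/3 + 0/4 + 1/2 + 3/3 + 2/4 + 1/2 + 3/3 + 1/3 + 0/1 + 1/2 + 0/2 = 173/12; mean = 173/12 ÷ 27 = 173/324 = 0.533950… → 0.534.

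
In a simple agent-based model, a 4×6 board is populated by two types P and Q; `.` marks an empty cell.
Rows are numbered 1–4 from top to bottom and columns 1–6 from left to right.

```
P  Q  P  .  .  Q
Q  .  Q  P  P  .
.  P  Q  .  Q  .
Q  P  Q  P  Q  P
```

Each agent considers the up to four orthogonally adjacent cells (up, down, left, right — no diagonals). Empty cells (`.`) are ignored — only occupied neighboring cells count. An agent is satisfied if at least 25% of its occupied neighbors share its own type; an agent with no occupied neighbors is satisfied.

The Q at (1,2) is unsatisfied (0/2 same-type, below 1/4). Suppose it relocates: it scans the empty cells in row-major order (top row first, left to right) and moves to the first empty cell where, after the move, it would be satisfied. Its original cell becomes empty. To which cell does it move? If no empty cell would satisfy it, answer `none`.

(1,5)

Vacating (1,2). Empty cells in order:
  (1,4): 0/2 same-type → still unsatisfied.
  (1,5): 1/2 same-type → satisfied — stop here.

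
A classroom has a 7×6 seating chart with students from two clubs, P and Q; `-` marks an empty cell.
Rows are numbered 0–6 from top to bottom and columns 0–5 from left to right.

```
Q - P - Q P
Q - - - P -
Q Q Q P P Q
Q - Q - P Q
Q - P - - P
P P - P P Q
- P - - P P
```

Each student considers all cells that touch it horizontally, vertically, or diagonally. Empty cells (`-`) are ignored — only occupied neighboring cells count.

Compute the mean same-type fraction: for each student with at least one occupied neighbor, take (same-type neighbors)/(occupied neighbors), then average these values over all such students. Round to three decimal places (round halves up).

0.642

Row 0: (0,0)Q 1/1 · (0,2)P — no occupied neighbors · (0,4)Q 0/2 · (0,5)P 1/2
Row 1: (1,0)Q 3/3 · (1,4)P 3/5
Row 2: (2,0)Q 3/3 · (2,1)Q 5/5 · (2,2)Q 2/3 · (2,3)P 3/5 · (2,4)P 3/5 · (2,5)Q 1/4
Row 3: (3,0)Q 3/3 · (3,2)Q 2/4 · (3,4)P 3/5 · (3,5)Q 1/4
Row 4: (4,0)Q 1/3 · (4,2)P 2/3 · (4,5)P 2/4
Row 5: (5,0)P 2/3 · (5,1)P 3/4 · (5,3)P 3/3 · (5,4)P 4/5 · (5,5)Q 0/4
Row 6: (6,1)P 2/2 · (6,4)P 3/4 · (6,5)P 2/3
Sum over 26 students: 1/1 + 0/2 + 1/2 + 3/3 + 3/5 + 3/3 + 5/5 + 2/3 + 3/5 + 3/5 + 1/4 + 3/3 + 2/4 + 3/5 + 1/4 + 1/3 + 2/3 + 2/4 + 2/3 + 3/4 + 3/3 + 4/5 + 0/4 + 2/2 + 3/4 + 2/3 = 167/10; mean = 167/10 ÷ 26 = 167/260 = 0.642307… → 0.642.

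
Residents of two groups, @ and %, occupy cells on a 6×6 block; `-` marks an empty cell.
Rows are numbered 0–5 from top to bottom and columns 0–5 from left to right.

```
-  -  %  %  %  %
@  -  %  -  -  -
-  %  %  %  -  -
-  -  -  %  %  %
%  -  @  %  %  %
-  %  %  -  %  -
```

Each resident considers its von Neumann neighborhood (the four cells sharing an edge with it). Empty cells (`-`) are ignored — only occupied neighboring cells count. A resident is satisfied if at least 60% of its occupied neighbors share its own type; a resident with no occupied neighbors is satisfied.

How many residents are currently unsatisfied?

(0,2)% 2/2 ✓
(0,3)% 2/2 ✓
(0,4)% 2/2 ✓
(0,5)% 1/1 ✓
(1,0)@ 0/0 ✓
(1,2)% 2/2 ✓
(2,1)% 1/1 ✓
(2,2)% 3/3 ✓
(2,3)% 2/2 ✓
(3,3)% 3/3 ✓
(3,4)% 3/3 ✓
(3,5)% 2/2 ✓
(4,0)% 0/0 ✓
(4,2)@ 0/2 ✗
(4,3)% 2/3 ✓
(4,4)% 4/4 ✓
(4,5)% 2/2 ✓
(5,1)% 1/1 ✓
(5,2)% 1/2 ✗
(5,4)% 1/1 ✓
Unsatisfied: (4,2), (5,2) — 2 in total.

2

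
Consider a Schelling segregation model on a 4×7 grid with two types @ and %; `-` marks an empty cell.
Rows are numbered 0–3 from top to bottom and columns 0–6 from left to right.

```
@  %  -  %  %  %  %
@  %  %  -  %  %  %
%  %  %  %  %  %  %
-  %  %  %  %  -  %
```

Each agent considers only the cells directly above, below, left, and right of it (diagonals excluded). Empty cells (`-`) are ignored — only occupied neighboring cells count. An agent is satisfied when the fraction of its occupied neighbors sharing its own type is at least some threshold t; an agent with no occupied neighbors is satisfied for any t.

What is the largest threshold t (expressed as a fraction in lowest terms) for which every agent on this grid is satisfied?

Row 0: (0,0)@ 1/2 · (0,1)% 1/2 · (0,3)% 1/1 · (0,4)% 3/3 · (0,5)% 3/3 · (0,6)% 2/2
Row 1: (1,0)@ 1/3 · (1,1)% 3/4 · (1,2)% 2/2 · (1,4)% 3/3 · (1,5)% 4/4 · (1,6)% 3/3
Row 2: (2,0)% 1/2 · (2,1)% 4/4 · (2,2)% 4/4 · (2,3)% 3/3 · (2,4)% 4/4 · (2,5)% 3/3 · (2,6)% 3/3
Row 3: (3,1)% 2/2 · (3,2)% 3/3 · (3,3)% 3/3 · (3,4)% 2/2 · (3,6)% 1/1
The smallest same-type fraction is 1/3 at (1,0), which reduces to 1/3. Any threshold above that leaves this agent unsatisfied.

1/3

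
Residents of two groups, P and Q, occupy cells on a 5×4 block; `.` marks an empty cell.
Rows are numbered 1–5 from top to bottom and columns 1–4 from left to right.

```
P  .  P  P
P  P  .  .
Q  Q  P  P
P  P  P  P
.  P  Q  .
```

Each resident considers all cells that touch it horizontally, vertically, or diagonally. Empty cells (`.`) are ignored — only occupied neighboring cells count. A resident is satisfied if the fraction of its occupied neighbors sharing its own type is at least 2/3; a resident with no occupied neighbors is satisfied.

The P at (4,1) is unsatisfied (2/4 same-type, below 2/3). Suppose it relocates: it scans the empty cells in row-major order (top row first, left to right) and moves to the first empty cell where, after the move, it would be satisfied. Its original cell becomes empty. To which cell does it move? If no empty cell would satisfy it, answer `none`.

Vacating (4,1). Empty cells in order:
  (1,2): 4/4 same-type → satisfied — stop here.

(1,2)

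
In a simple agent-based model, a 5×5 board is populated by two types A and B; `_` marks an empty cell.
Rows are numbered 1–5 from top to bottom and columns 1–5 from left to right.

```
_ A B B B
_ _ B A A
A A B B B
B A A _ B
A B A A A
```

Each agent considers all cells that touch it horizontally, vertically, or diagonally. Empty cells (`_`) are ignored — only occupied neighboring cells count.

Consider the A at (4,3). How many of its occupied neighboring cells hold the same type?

Occupied neighbors of (4,3): (3,2)=A, (3,3)=B, (3,4)=B, (4,2)=A, (5,2)=B, (5,3)=A, (5,4)=A.
Same type (A): 4 of 7.

4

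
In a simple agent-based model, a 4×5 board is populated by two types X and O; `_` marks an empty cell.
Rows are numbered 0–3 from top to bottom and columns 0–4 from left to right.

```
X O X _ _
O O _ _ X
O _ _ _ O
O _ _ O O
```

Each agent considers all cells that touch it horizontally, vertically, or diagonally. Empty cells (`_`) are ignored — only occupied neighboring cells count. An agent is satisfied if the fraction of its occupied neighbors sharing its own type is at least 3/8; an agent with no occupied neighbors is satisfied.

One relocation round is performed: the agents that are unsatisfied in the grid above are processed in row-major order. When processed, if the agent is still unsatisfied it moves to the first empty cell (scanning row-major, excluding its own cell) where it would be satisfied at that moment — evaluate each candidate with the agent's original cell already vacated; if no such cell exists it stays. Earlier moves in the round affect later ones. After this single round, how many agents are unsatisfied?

Initially unsatisfied (in order): (0,0), (0,2), (1,4).
  (0,0) → (0,3).
  (0,2) → (0,4).
  (1,4): now satisfied by earlier moves; stays.
Resulting grid:
_ O _ X X
O O _ _ X
O _ _ _ O
O _ _ O O
All satisfied now.

0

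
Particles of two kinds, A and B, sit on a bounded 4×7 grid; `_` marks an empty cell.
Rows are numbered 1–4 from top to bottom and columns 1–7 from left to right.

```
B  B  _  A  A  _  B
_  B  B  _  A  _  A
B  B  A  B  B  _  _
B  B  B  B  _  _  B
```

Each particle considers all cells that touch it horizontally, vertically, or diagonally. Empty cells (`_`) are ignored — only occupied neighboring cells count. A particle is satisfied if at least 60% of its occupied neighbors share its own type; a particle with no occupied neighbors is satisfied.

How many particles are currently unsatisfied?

4

Row 1: (1,1)B 2/2 ok · (1,2)B 3/3 ok · (1,4)A 2/3 ok · (1,5)A 2/2 ok · (1,7)B 0/1 unhappy
Row 2: (2,2)B 5/6 ok · (2,3)B 4/6 ok · (2,5)A 2/4 unhappy · (2,7)A 0/1 unhappy
Row 3: (3,1)B 4/4 ok · (3,2)B 6/7 ok · (3,3)A 0/7 unhappy · (3,4)B 4/6 ok · (3,5)B 2/3 ok
Row 4: (4,1)B 3/3 ok · (4,2)B 4/5 ok · (4,3)B 4/5 ok · (4,4)B 3/4 ok · (4,7)B 0/0 ok
Unsatisfied: (1,7), (2,5), (2,7), (3,3) — 4 in total.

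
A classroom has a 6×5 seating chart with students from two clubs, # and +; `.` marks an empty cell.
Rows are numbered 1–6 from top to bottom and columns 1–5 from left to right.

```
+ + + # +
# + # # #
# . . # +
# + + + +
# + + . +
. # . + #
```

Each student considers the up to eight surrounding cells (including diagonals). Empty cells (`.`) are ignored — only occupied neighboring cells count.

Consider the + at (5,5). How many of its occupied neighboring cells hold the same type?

Occupied neighbors of (5,5): (4,4)=+, (4,5)=+, (6,4)=+, (6,5)=#.
Same type (+): 3 of 4.

3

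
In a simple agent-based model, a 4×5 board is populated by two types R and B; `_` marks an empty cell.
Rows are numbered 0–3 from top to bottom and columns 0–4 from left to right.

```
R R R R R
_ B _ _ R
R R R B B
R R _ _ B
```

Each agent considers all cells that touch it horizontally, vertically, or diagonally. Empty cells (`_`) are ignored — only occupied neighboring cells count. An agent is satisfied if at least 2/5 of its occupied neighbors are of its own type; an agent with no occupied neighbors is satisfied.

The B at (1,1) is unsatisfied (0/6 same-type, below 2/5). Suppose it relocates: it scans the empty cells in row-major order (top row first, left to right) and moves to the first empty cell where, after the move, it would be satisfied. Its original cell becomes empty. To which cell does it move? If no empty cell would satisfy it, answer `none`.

(3,3)

Vacating (1,1). Empty cells in order:
  (1,0): 0/4 same-type → still unsatisfied.
  (1,2): 1/6 same-type → still unsatisfied.
  (1,3): 2/7 same-type → still unsatisfied.
  (3,2): 1/4 same-type → still unsatisfied.
  (3,3): 3/4 same-type → satisfied — stop here.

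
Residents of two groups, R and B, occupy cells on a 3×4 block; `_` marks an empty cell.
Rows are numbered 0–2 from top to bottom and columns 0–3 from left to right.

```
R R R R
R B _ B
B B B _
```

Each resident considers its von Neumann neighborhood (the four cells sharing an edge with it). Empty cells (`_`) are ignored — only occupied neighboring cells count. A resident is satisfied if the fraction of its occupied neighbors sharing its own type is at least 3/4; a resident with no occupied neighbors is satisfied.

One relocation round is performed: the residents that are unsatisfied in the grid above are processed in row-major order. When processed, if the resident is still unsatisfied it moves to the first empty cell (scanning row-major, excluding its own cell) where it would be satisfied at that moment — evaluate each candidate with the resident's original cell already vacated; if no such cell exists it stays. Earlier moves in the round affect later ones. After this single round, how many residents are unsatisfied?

Initially unsatisfied (in order): (0,1), (0,3), (1,0), (1,1), (1,3), (2,0).
  (0,1): no empty cell satisfies it; stays.
  (0,3): no empty cell satisfies it; stays.
  (1,0): no empty cell satisfies it; stays.
  (1,1) → (2,3).
  (1,3): no empty cell satisfies it; stays.
  (2,0): no empty cell satisfies it; stays.
Resulting grid:
R R R R
R _ _ B
B B B B
Unsatisfied now: (0,3), (1,0), (1,3), (2,0).

4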